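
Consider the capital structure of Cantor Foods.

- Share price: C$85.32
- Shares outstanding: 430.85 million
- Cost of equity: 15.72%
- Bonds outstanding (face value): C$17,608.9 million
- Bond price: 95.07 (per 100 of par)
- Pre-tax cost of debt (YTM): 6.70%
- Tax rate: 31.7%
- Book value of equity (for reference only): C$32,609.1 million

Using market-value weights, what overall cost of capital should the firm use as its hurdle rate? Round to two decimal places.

Market value of equity E = 85.32 × 430.85m = 36760.122m. Market value of debt D = 17608.9m × 95.07/100 = 16740.78123m.
Total capital V = 36760.122 + 16740.78123 = 53500.90323.
Equity: weight = 36760.122/53500.90323 = 0.6871; cost = 15.72%.
Bonds outstanding: weight = 16740.78123/53500.90323 = 0.3129; after-tax cost = 6.7% × (1 − 31.7%) = 4.5761%.
WACC = 0.6871 × 15.7200% + 0.3129 × 4.5761% = 12.2330%.

12.23%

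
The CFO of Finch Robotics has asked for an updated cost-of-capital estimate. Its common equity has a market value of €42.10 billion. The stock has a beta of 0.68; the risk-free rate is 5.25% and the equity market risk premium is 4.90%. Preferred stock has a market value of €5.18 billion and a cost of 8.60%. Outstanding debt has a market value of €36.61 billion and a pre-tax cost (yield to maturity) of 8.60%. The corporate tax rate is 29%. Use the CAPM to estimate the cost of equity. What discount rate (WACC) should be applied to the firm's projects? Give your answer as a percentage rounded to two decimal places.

Cost of equity via CAPM: Re = 5.25% + 0.68 × 4.9% = 8.5820%.
Total capital V = 42.1 + 5.18 + 36.61 = 83.89.
Equity: weight = 42.1/83.89 = 0.5018; cost = 8.582%.
Preferred: weight = 5.18/83.89 = 0.0617; cost = 8.6%.
Debt: weight = 36.61/83.89 = 0.4364; after-tax cost = 8.6% × (1 − 29%) = 6.1060%.
WACC = 0.5018 × 8.5820% + 0.0617 × 8.6000% + 0.4364 × 6.1060% = 7.5026%.

7.50%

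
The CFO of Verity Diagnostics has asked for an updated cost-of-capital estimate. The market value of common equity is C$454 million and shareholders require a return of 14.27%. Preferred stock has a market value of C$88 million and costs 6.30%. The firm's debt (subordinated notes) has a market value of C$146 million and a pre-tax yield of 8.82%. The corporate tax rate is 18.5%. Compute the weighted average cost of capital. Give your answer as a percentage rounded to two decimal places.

11.75%

Total capital V = 454 + 88 + 146 = 688.
Equity: weight = 454/688 = 0.6599; cost = 14.27%.
Preferred: weight = 88/688 = 0.1279; cost = 6.3%.
Subordinated notes: weight = 146/688 = 0.2122; after-tax cost = 8.82% × (1 − 18.5%) = 7.1883%.
WACC = 0.6599 × 14.2700% + 0.1279 × 6.3000% + 0.2122 × 7.1883% = 11.7478%.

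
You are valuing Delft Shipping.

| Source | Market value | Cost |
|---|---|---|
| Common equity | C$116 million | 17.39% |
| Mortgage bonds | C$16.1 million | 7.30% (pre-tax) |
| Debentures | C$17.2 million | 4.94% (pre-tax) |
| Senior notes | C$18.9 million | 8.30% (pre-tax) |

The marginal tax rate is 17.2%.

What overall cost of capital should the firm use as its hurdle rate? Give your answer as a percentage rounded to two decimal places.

Total capital V = 116 + 16.1 + 17.2 + 18.9 = 168.2.
Equity: weight = 116/168.2 = 0.6897; cost = 17.39%.
Mortgage bonds: weight = 16.1/168.2 = 0.0957; after-tax cost = 7.3% × (1 − 17.2%) = 6.0444%.
Debentures: weight = 17.2/168.2 = 0.1023; after-tax cost = 4.94% × (1 − 17.2%) = 4.0903%.
Senior notes: weight = 18.9/168.2 = 0.1124; after-tax cost = 8.3% × (1 − 17.2%) = 6.8724%.
WACC = 0.6897 × 17.3900% + 0.0957 × 6.0444% + 0.1023 × 4.0903% + 0.1124 × 6.8724% = 13.7622%.

13.76%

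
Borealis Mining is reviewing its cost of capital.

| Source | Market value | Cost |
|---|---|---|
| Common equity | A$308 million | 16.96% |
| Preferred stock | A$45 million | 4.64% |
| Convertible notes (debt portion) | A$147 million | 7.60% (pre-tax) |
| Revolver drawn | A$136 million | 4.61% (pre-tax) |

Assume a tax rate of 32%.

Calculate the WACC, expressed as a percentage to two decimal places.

Total capital V = 308 + 45 + 147 + 136 = 636.
Equity: weight = 308/636 = 0.4843; cost = 16.96%.
Preferred: weight = 45/636 = 0.0708; cost = 4.64%.
Convertible notes (debt portion): weight = 147/636 = 0.2311; after-tax cost = 7.6% × (1 − 32%) = 5.1680%.
Revolver drawn: weight = 136/636 = 0.2138; after-tax cost = 4.61% × (1 − 32%) = 3.1348%.
WACC = 0.4843 × 16.9600% + 0.0708 × 4.6400% + 0.2311 × 5.1680% + 0.2138 × 3.1348% = 10.4065%.

10.41%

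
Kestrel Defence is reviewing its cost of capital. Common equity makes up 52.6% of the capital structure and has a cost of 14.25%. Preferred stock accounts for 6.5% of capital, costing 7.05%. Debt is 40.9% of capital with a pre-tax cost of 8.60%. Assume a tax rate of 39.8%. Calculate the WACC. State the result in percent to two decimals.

After-tax cost of debt = 8.6% × (1 − 39.8%) = 5.1772%.
WACC = 0.526 × 14.2500% + 0.065 × 7.0500% + 0.409 × 5.1772% = 10.0712%.

10.07%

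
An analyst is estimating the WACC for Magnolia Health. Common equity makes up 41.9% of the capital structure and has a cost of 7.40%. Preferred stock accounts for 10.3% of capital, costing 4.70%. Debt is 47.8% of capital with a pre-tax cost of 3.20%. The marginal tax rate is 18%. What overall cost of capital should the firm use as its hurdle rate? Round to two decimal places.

4.84%

After-tax cost of debt = 3.2% × (1 − 18%) = 2.6240%.
WACC = 0.419 × 7.4000% + 0.103 × 4.7000% + 0.478 × 2.6240% = 4.8390%.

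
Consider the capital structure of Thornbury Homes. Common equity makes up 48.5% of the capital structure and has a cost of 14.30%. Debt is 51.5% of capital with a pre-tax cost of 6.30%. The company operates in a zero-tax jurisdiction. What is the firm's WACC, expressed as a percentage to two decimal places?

After-tax cost of debt = 6.3% × (1 − 0%) = 6.3000%.
WACC = 0.485 × 14.3000% + 0.515 × 6.3000% = 10.1800%.

10.18%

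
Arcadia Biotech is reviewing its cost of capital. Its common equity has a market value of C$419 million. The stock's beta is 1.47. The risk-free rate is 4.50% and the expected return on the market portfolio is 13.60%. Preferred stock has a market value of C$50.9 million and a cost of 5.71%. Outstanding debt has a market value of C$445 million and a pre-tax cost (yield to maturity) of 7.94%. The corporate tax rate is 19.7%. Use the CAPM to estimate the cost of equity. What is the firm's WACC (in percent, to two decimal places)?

Market risk premium = 13.6% − 4.5% = 9.1%.
Cost of equity via CAPM: Re = 4.5% + 1.47 × 9.1% = 17.8770%.
Total capital V = 419 + 50.9 + 445 = 914.9.
Equity: weight = 419/914.9 = 0.4580; cost = 17.877%.
Preferred: weight = 50.9/914.9 = 0.0556; cost = 5.71%.
Debt: weight = 445/914.9 = 0.4864; after-tax cost = 7.94% × (1 − 19.7%) = 6.3758%.
WACC = 0.4580 × 17.8770% + 0.0556 × 5.7100% + 0.4864 × 6.3758% = 11.6060%.

11.61%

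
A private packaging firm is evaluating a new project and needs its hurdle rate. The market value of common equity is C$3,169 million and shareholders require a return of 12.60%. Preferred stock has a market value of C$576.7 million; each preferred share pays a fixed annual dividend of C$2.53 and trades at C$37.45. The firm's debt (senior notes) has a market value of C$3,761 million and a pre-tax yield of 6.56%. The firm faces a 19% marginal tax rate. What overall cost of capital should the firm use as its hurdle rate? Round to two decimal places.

8.50%

Cost of preferred: Rp = 2.53 / 37.45 = 6.7557%.
Total capital V = 3169 + 576.7 + 3761 = 7506.7.
Equity: weight = 3169/7506.7 = 0.4222; cost = 12.6%.
Preferred: weight = 576.7/7506.7 = 0.0768; cost = 6.7557%.
Senior notes: weight = 3761/7506.7 = 0.5010; after-tax cost = 6.56% × (1 − 19%) = 5.3136%.
WACC = 0.4222 × 12.6000% + 0.0768 × 6.7557% + 0.5010 × 5.3136% = 8.5004%.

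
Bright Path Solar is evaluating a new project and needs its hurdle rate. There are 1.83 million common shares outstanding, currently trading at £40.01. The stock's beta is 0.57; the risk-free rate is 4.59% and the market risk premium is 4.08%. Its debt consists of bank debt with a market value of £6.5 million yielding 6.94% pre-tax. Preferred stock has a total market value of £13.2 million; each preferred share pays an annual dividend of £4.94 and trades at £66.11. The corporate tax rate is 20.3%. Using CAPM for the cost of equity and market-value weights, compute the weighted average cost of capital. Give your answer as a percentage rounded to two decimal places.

Cost of equity via CAPM: Re = 4.59% + 0.57 × 4.08% = 6.9156%.
Cost of preferred: Rp = 4.94 / 66.11 = 7.4724%.
Market value of equity E = 40.01 × 1.83m = 73.2183m.
Total capital V = 73.2183 + 13.2 + 6.5 = 92.9183.
Equity: weight = 73.2183/92.9183 = 0.7880; cost = 6.9156%.
Preferred: weight = 13.2/92.9183 = 0.1421; cost = 7.4724%.
Bank debt: weight = 6.5/92.9183 = 0.0700; after-tax cost = 6.94% × (1 − 20.3%) = 5.5312%.
WACC = 0.7880 × 6.9156% + 0.1421 × 7.4724% + 0.0700 × 5.5312% = 6.8979%.

6.90%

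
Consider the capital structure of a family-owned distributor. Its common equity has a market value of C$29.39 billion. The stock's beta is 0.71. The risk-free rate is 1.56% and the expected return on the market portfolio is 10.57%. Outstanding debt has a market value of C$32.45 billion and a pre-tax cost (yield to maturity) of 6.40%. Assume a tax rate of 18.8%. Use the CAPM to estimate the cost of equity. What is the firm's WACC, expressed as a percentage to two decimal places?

6.51%

Market risk premium = 10.57% − 1.56% = 9.01%.
Cost of equity via CAPM: Re = 1.56% + 0.71 × 9.01% = 7.9571%.
Total capital V = 29.39 + 32.45 = 61.84.
Equity: weight = 29.39/61.84 = 0.4753; cost = 7.9571%.
Debt: weight = 32.45/61.84 = 0.5247; after-tax cost = 6.4% × (1 − 18.8%) = 5.1968%.
WACC = 0.4753 × 7.9571% + 0.5247 × 5.1968% = 6.5087%.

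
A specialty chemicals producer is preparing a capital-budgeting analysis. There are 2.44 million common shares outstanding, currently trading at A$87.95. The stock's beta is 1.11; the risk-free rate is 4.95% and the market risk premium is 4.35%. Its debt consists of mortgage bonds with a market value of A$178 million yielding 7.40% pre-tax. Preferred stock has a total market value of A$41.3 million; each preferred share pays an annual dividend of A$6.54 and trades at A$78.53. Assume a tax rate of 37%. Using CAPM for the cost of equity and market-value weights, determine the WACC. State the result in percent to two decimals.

7.54%

Cost of equity via CAPM: Re = 4.95% + 1.11 × 4.35% = 9.7785%.
Cost of preferred: Rp = 6.54 / 78.53 = 8.3280%.
Market value of equity E = 87.95 × 2.44m = 214.598m.
Total capital V = 214.598 + 41.3 + 178 = 433.898.
Equity: weight = 214.598/433.898 = 0.4946; cost = 9.7785%.
Preferred: weight = 41.3/433.898 = 0.0952; cost = 8.328%.
Mortgage bonds: weight = 178/433.898 = 0.4102; after-tax cost = 7.4% × (1 − 37%) = 4.6620%.
WACC = 0.4946 × 9.7785% + 0.0952 × 8.3280% + 0.4102 × 4.6620% = 7.5415%.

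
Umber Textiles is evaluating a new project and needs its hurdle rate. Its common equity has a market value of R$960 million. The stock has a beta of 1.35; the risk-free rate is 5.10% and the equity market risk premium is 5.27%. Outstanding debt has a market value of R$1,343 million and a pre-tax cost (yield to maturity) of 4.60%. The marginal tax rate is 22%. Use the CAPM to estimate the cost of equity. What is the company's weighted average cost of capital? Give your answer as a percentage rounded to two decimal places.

Cost of equity via CAPM: Re = 5.1% + 1.35 × 5.27% = 12.2145%.
Total capital V = 960 + 1343 = 2303.
Equity: weight = 960/2303 = 0.4168; cost = 12.2145%.
Debt: weight = 1343/2303 = 0.5832; after-tax cost = 4.6% × (1 − 22%) = 3.5880%.
WACC = 0.4168 × 12.2145% + 0.5832 × 3.5880% = 7.1839%.

7.18%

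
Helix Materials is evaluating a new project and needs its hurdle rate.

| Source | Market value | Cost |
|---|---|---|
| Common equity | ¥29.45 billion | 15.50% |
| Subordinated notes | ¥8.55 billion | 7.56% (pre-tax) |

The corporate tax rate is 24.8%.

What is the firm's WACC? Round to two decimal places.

13.29%

Total capital V = 29.45 + 8.55 = 38.
Equity: weight = 29.45/38 = 0.7750; cost = 15.5%.
Subordinated notes: weight = 8.55/38 = 0.2250; after-tax cost = 7.56% × (1 − 24.8%) = 5.6851%.
WACC = 0.7750 × 15.5000% + 0.2250 × 5.6851% = 13.2917%.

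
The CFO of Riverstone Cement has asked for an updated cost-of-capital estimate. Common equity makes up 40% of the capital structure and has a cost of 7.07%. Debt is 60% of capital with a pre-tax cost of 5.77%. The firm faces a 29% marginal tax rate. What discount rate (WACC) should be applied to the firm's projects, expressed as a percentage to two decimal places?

5.29%

After-tax cost of debt = 5.77% × (1 − 29%) = 4.0967%.
WACC = 0.400 × 7.0700% + 0.600 × 4.0967% = 5.2860%.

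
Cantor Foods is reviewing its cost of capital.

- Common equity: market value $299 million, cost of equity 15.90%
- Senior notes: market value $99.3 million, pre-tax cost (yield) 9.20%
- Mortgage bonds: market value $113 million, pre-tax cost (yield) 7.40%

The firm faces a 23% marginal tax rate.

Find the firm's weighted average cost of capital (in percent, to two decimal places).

11.93%

Total capital V = 299 + 99.3 + 113 = 511.3.
Equity: weight = 299/511.3 = 0.5848; cost = 15.9%.
Senior notes: weight = 99.3/511.3 = 0.1942; after-tax cost = 9.2% × (1 − 23%) = 7.0840%.
Mortgage bonds: weight = 113/511.3 = 0.2210; after-tax cost = 7.4% × (1 − 23%) = 5.6980%.
WACC = 0.5848 × 15.9000% + 0.1942 × 7.0840% + 0.2210 × 5.6980% = 11.9331%.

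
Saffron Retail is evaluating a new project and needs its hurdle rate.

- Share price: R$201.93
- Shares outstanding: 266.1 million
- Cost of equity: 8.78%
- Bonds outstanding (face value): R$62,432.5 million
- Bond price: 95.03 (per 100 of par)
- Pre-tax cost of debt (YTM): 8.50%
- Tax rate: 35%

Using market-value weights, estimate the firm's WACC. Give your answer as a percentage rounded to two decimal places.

7.07%

Market value of equity E = 201.93 × 266.1m = 53733.573m. Market value of debt D = 62432.5m × 95.03/100 = 59329.60475m.
Total capital V = 53733.573 + 59329.60475 = 113063.17775.
Equity: weight = 53733.573/113063.17775 = 0.4753; cost = 8.78%.
Bonds outstanding: weight = 59329.60475/113063.17775 = 0.5247; after-tax cost = 8.5% × (1 − 35%) = 5.5250%.
WACC = 0.4753 × 8.7800% + 0.5247 × 5.5250% = 7.0719%.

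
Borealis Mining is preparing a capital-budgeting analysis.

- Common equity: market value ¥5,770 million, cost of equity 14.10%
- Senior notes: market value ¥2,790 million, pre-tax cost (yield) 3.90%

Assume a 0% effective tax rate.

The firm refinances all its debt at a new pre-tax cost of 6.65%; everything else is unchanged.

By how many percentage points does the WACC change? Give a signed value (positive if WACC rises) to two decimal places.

Current WACC:
Total capital V = 5770 + 2790 = 8560.
Equity: weight = 5770/8560 = 0.6741; cost = 14.1%.
Senior notes: weight = 2790/8560 = 0.3259; after-tax cost = 3.9% × (1 − 0%) = 3.9000%.
WACC = 0.6741 × 14.1000% + 0.3259 × 3.9000% = 10.7755%.
After the change:
Total capital V = 5770 + 2790 = 8560.
Equity: weight = 5770/8560 = 0.6741; cost = 14.1%.
Senior notes: weight = 2790/8560 = 0.3259; after-tax cost = 6.65% × (1 − 0%) = 6.6500%.
WACC = 0.6741 × 14.1000% + 0.3259 × 6.6500% = 11.6718%.
Change in WACC = 11.6718% − 10.7755% = 0.8963 pp.

+0.90 pp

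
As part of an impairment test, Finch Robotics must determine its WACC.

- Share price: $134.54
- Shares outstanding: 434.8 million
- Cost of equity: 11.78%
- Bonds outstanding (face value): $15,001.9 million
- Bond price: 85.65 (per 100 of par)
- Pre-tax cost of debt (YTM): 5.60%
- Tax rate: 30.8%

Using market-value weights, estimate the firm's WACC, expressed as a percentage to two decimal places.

Market value of equity E = 134.54 × 434.8m = 58497.992m. Market value of debt D = 15001.9m × 85.65/100 = 12849.12735m.
Total capital V = 58497.992 + 12849.12735 = 71347.11935.
Equity: weight = 58497.992/71347.11935 = 0.8199; cost = 11.78%.
Bonds outstanding: weight = 12849.12735/71347.11935 = 0.1801; after-tax cost = 5.6% × (1 − 30.8%) = 3.8752%.
WACC = 0.8199 × 11.7800% + 0.1801 × 3.8752% = 10.3564%.

10.36%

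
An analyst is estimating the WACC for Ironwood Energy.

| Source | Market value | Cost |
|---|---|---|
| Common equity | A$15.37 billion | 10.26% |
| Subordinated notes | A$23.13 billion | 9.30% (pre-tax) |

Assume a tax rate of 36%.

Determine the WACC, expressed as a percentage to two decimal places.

7.67%

Total capital V = 15.37 + 23.13 = 38.5.
Equity: weight = 15.37/38.5 = 0.3992; cost = 10.26%.
Subordinated notes: weight = 23.13/38.5 = 0.6008; after-tax cost = 9.3% × (1 − 36%) = 5.9520%.
WACC = 0.3992 × 10.2600% + 0.6008 × 5.9520% = 7.6718%.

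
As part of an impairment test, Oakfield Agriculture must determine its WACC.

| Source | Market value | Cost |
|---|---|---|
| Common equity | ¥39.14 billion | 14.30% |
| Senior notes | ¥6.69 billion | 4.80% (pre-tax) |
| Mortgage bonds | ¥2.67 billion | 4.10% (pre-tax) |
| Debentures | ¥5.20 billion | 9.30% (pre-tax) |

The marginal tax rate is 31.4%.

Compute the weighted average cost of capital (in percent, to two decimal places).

11.59%

Total capital V = 39.14 + 6.69 + 2.67 + 5.2 = 53.7.
Equity: weight = 39.14/53.7 = 0.7289; cost = 14.3%.
Senior notes: weight = 6.69/53.7 = 0.1246; after-tax cost = 4.8% × (1 − 31.4%) = 3.2928%.
Mortgage bonds: weight = 2.67/53.7 = 0.0497; after-tax cost = 4.1% × (1 − 31.4%) = 2.8126%.
Debentures: weight = 5.2/53.7 = 0.0968; after-tax cost = 9.3% × (1 − 31.4%) = 6.3798%.
WACC = 0.7289 × 14.3000% + 0.1246 × 3.2928% + 0.0497 × 2.8126% + 0.0968 × 6.3798% = 11.5906%.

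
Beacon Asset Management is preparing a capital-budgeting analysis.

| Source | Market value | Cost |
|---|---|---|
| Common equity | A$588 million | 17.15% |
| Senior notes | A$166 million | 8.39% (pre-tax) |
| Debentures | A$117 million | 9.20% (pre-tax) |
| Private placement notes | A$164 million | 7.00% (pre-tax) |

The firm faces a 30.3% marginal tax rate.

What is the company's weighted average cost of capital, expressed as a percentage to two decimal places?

12.18%

Total capital V = 588 + 166 + 117 + 164 = 1035.
Equity: weight = 588/1035 = 0.5681; cost = 17.15%.
Senior notes: weight = 166/1035 = 0.1604; after-tax cost = 8.39% × (1 − 30.3%) = 5.8478%.
Debentures: weight = 117/1035 = 0.1130; after-tax cost = 9.2% × (1 − 30.3%) = 6.4124%.
Private placement notes: weight = 164/1035 = 0.1585; after-tax cost = 7% × (1 − 30.3%) = 4.8790%.
WACC = 0.5681 × 17.1500% + 0.1604 × 5.8478% + 0.1130 × 6.4124% + 0.1585 × 4.8790% = 12.1791%.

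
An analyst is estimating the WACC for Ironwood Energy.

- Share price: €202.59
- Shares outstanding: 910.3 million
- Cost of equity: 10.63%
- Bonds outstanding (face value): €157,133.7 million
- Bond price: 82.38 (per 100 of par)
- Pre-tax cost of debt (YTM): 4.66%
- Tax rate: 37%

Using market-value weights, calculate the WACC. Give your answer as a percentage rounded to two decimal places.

Market value of equity E = 202.59 × 910.3m = 184417.677m. Market value of debt D = 157133.7m × 82.38/100 = 129446.74206m.
Total capital V = 184417.677 + 129446.74206 = 313864.41906.
Equity: weight = 184417.677/313864.41906 = 0.5876; cost = 10.63%.
Bonds outstanding: weight = 129446.74206/313864.41906 = 0.4124; after-tax cost = 4.66% × (1 − 37%) = 2.9358%.
WACC = 0.5876 × 10.6300% + 0.4124 × 2.9358% = 7.4567%.

7.46%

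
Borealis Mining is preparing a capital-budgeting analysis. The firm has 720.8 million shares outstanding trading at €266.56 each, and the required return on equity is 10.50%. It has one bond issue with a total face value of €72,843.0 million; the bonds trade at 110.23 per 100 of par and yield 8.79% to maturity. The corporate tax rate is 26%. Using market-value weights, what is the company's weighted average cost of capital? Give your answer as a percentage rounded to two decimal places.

Market value of equity E = 266.56 × 720.8m = 192136.448m. Market value of debt D = 72843m × 110.23/100 = 80294.8389m.
Total capital V = 192136.448 + 80294.8389 = 272431.2869.
Equity: weight = 192136.448/272431.2869 = 0.7053; cost = 10.5%.
Bonds outstanding: weight = 80294.8389/272431.2869 = 0.2947; after-tax cost = 8.79% × (1 − 26%) = 6.5046%.
WACC = 0.7053 × 10.5000% + 0.2947 × 6.5046% = 9.3224%.

9.32%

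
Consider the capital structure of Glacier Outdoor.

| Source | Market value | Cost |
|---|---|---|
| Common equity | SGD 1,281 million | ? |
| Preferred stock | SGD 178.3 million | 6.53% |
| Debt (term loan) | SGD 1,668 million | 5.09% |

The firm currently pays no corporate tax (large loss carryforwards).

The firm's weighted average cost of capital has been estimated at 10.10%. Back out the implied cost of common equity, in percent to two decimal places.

Total capital V = 1281 + 178.3 + 1668 = 3127.3.
Equity weight = 1281/3127.3 = 0.4096.
Preferred weight = 178.3/3127.3 = 0.0570.
Term loan weight = 1668/3127.3 = 0.5334.
Debt contribution = 0.5334 × 5.09% × (1 − 0%) = 2.7148%.
Preferred contribution = 0.0570 × 6.53% = 0.3723%.
Required equity contribution = 10.1% − 3.0871% = 7.0129%.
Re = 7.0129% / 0.4096 = 17.1205%.

17.12%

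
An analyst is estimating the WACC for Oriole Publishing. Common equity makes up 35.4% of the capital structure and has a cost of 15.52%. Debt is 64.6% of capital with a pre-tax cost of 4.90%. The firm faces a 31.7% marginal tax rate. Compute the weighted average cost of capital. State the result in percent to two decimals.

After-tax cost of debt = 4.9% × (1 − 31.7%) = 3.3467%.
WACC = 0.354 × 15.5200% + 0.646 × 3.3467% = 7.6560%.

7.66%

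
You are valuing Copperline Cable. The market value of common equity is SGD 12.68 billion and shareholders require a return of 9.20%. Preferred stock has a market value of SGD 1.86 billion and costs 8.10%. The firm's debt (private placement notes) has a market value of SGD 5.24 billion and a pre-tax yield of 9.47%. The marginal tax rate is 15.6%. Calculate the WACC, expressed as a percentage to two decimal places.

8.78%

Total capital V = 12.68 + 1.86 + 5.24 = 19.78.
Equity: weight = 12.68/19.78 = 0.6411; cost = 9.2%.
Preferred: weight = 1.86/19.78 = 0.0940; cost = 8.1%.
Private placement notes: weight = 5.24/19.78 = 0.2649; after-tax cost = 9.47% × (1 − 15.6%) = 7.9927%.
WACC = 0.6411 × 9.2000% + 0.0940 × 8.1000% + 0.2649 × 7.9927% = 8.7767%.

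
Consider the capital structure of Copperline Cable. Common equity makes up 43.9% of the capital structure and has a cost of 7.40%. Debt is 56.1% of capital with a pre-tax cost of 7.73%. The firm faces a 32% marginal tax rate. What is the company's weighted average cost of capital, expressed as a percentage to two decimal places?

After-tax cost of debt = 7.73% × (1 − 32%) = 5.2564%.
WACC = 0.439 × 7.4000% + 0.561 × 5.2564% = 6.1974%.

6.20%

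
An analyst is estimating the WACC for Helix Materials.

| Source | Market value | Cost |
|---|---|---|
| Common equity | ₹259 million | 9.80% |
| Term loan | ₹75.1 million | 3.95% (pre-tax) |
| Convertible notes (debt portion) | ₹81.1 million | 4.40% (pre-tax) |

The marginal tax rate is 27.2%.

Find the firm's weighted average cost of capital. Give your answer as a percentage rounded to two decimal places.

7.26%

Total capital V = 259 + 75.1 + 81.1 = 415.2.
Equity: weight = 259/415.2 = 0.6238; cost = 9.8%.
Term loan: weight = 75.1/415.2 = 0.1809; after-tax cost = 3.95% × (1 − 27.2%) = 2.8756%.
Convertible notes (debt portion): weight = 81.1/415.2 = 0.1953; after-tax cost = 4.4% × (1 − 27.2%) = 3.2032%.
WACC = 0.6238 × 9.8000% + 0.1809 × 2.8756% + 0.1953 × 3.2032% = 7.2590%.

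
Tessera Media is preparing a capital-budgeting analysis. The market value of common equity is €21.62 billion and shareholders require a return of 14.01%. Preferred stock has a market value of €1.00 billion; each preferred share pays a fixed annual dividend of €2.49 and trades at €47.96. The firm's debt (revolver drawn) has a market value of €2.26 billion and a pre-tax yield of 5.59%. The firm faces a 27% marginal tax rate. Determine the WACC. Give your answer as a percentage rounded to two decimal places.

Cost of preferred: Rp = 2.49 / 47.96 = 5.1918%.
Total capital V = 21.62 + 1 + 2.26 = 24.88.
Equity: weight = 21.62/24.88 = 0.8690; cost = 14.01%.
Preferred: weight = 1/24.88 = 0.0402; cost = 5.1918%.
Revolver drawn: weight = 2.26/24.88 = 0.0908; after-tax cost = 5.59% × (1 − 27%) = 4.0807%.
WACC = 0.8690 × 14.0100% + 0.0402 × 5.1918% + 0.0908 × 4.0807% = 12.7536%.

12.75%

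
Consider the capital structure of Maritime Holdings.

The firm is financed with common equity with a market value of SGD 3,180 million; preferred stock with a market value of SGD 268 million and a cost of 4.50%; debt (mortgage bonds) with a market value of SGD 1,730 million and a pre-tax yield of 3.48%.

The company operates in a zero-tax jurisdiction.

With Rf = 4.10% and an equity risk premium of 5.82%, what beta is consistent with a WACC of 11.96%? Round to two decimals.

2.25

Total capital V = 3180 + 268 + 1730 = 5178.
Equity weight = 3180/5178 = 0.6141.
Preferred weight = 268/5178 = 0.0518.
Mortgage bonds weight = 1730/5178 = 0.3341.
Debt contribution = 0.3341 × 3.48% × (1 − 0%) = 1.1627%.
Preferred contribution = 0.0518 × 4.5% = 0.2329%.
Required equity contribution = 11.96% − 1.3956% = 10.5644%  ⇒  Re = 17.2020%.
CAPM: 17.2020% = 4.1% + β × 5.82%  ⇒  β = 2.2512.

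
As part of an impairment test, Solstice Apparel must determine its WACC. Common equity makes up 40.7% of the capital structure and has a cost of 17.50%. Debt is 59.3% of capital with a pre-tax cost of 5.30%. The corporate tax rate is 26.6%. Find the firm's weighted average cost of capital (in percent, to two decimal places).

9.43%

After-tax cost of debt = 5.3% × (1 − 26.6%) = 3.8902%.
WACC = 0.407 × 17.5000% + 0.593 × 3.8902% = 9.4294%.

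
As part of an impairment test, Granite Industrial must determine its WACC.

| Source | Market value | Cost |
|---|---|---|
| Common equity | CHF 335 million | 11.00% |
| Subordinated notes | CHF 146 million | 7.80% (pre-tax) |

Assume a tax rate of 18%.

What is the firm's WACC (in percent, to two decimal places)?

Total capital V = 335 + 146 = 481.
Equity: weight = 335/481 = 0.6965; cost = 11%.
Subordinated notes: weight = 146/481 = 0.3035; after-tax cost = 7.8% × (1 − 18%) = 6.3960%.
WACC = 0.6965 × 11.0000% + 0.3035 × 6.3960% = 9.6025%.

9.60%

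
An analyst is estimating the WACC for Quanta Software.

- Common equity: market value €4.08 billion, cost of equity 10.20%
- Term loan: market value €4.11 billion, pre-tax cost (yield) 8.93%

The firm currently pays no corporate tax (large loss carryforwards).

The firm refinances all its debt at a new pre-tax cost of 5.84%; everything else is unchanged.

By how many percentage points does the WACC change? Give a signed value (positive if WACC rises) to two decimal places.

-1.55 pp

Current WACC:
Total capital V = 4.08 + 4.11 = 8.19.
Equity: weight = 4.08/8.19 = 0.4982; cost = 10.2%.
Term loan: weight = 4.11/8.19 = 0.5018; after-tax cost = 8.93% × (1 − 0%) = 8.9300%.
WACC = 0.4982 × 10.2000% + 0.5018 × 8.9300% = 9.5627%.
After the change:
Total capital V = 4.08 + 4.11 = 8.19.
Equity: weight = 4.08/8.19 = 0.4982; cost = 10.2%.
Term loan: weight = 4.11/8.19 = 0.5018; after-tax cost = 5.84% × (1 − 0%) = 5.8400%.
WACC = 0.4982 × 10.2000% + 0.5018 × 5.8400% = 8.0120%.
Change in WACC = 8.0120% − 9.5627% = -1.5507 pp.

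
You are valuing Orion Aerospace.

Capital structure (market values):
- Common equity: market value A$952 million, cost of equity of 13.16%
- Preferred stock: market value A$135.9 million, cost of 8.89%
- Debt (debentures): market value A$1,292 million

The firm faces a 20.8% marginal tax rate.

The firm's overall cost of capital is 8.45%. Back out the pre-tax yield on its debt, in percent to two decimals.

6.23%

Total capital V = 952 + 135.9 + 1292 = 2379.9.
Equity weight = 952/2379.9 = 0.4000.
Preferred weight = 135.9/2379.9 = 0.0571.
Debentures weight = 1292/2379.9 = 0.5429.
Equity contribution = 0.4000 × 13.16% = 5.2642%.
Preferred contribution = 0.0571 × 8.89% = 0.5076%.
Remaining for debt = 8.45% − 5.7719% = 2.6781%.
Rd × (1 − 20.8%) × 0.5429 = 2.6781%  ⇒  Rd = 6.2288%.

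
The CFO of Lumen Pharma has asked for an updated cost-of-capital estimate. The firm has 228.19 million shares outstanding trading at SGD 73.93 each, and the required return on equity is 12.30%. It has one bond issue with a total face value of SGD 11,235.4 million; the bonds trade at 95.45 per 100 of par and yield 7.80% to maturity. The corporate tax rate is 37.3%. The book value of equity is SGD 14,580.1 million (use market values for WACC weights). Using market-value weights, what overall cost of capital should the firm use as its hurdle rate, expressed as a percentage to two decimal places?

Market value of equity E = 73.93 × 228.19m = 16870.0867m. Market value of debt D = 11235.4m × 95.45/100 = 10724.1893m.
Total capital V = 16870.0867 + 10724.1893 = 27594.276.
Equity: weight = 16870.0867/27594.276 = 0.6114; cost = 12.3%.
Bonds outstanding: weight = 10724.1893/27594.276 = 0.3886; after-tax cost = 7.8% × (1 − 37.3%) = 4.8906%.
WACC = 0.6114 × 12.3000% + 0.3886 × 4.8906% = 9.4204%.

9.42%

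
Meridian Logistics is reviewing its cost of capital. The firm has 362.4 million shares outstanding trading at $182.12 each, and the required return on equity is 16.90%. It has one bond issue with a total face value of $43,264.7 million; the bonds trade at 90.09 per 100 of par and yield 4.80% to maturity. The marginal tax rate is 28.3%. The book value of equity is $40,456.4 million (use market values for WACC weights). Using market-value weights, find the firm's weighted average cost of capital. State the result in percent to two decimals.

Market value of equity E = 182.12 × 362.4m = 66000.288m. Market value of debt D = 43264.7m × 90.09/100 = 38977.16823m.
Total capital V = 66000.288 + 38977.16823 = 104977.45623.
Equity: weight = 66000.288/104977.45623 = 0.6287; cost = 16.9%.
Bonds outstanding: weight = 38977.16823/104977.45623 = 0.3713; after-tax cost = 4.8% × (1 − 28.3%) = 3.4416%.
WACC = 0.6287 × 16.9000% + 0.3713 × 3.4416% = 11.9030%.

11.90%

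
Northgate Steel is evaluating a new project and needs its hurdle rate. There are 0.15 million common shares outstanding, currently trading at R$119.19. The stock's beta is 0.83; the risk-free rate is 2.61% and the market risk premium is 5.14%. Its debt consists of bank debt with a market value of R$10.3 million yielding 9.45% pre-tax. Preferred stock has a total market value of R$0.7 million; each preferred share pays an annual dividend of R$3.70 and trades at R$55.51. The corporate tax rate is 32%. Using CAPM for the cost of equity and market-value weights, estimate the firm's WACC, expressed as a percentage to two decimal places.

Cost of equity via CAPM: Re = 2.61% + 0.83 × 5.14% = 6.8762%.
Cost of preferred: Rp = 3.7 / 55.51 = 6.6655%.
Market value of equity E = 119.19 × 0.15m = 17.8785m.
Total capital V = 17.8785 + 0.7 + 10.3 = 28.8785.
Equity: weight = 17.8785/28.8785 = 0.6191; cost = 6.8762%.
Preferred: weight = 0.7/28.8785 = 0.0242; cost = 6.6655%.
Bank debt: weight = 10.3/28.8785 = 0.3567; after-tax cost = 9.45% × (1 − 32%) = 6.4260%.
WACC = 0.6191 × 6.8762% + 0.0242 × 6.6655% + 0.3567 × 6.4260% = 6.7105%.

6.71%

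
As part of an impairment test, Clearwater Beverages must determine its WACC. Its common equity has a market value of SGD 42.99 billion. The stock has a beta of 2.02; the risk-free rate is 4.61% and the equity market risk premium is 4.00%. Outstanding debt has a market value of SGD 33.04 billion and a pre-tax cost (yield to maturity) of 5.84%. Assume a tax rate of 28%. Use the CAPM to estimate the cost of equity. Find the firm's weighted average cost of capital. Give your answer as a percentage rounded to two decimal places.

9.00%

Cost of equity via CAPM: Re = 4.61% + 2.02 × 4.0% = 12.6900%.
Total capital V = 42.99 + 33.04 = 76.03.
Equity: weight = 42.99/76.03 = 0.5654; cost = 12.69%.
Debt: weight = 33.04/76.03 = 0.4346; after-tax cost = 5.84% × (1 − 28%) = 4.2048%.
WACC = 0.5654 × 12.6900% + 0.4346 × 4.2048% = 9.0026%.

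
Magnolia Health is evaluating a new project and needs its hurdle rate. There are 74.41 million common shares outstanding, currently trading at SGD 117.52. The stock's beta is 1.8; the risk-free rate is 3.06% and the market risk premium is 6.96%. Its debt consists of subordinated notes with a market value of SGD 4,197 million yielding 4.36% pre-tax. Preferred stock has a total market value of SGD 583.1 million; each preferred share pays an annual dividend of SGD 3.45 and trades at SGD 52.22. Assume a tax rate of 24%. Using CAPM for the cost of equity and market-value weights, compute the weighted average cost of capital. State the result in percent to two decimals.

11.39%

Cost of equity via CAPM: Re = 3.06% + 1.8 × 6.96% = 15.5880%.
Cost of preferred: Rp = 3.45 / 52.22 = 6.6067%.
Market value of equity E = 117.52 × 74.41m = 8744.6632m.
Total capital V = 8744.6632 + 583.1 + 4197 = 13524.7632.
Equity: weight = 8744.6632/13524.7632 = 0.6466; cost = 15.588%.
Preferred: weight = 583.1/13524.7632 = 0.0431; cost = 6.6067%.
Subordinated notes: weight = 4197/13524.7632 = 0.3103; after-tax cost = 4.36% × (1 − 24%) = 3.3136%.
WACC = 0.6466 × 15.5880% + 0.0431 × 6.6067% + 0.3103 × 3.3136% = 11.3918%.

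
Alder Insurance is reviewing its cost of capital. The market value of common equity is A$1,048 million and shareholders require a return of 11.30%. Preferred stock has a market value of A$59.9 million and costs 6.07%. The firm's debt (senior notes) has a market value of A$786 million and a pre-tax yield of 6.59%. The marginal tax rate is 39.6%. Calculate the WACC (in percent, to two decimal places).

Total capital V = 1048 + 59.9 + 786 = 1893.9.
Equity: weight = 1048/1893.9 = 0.5534; cost = 11.3%.
Preferred: weight = 59.9/1893.9 = 0.0316; cost = 6.07%.
Senior notes: weight = 786/1893.9 = 0.4150; after-tax cost = 6.59% × (1 − 39.6%) = 3.9804%.
WACC = 0.5534 × 11.3000% + 0.0316 × 6.0700% + 0.4150 × 3.9804% = 8.0968%.

8.10%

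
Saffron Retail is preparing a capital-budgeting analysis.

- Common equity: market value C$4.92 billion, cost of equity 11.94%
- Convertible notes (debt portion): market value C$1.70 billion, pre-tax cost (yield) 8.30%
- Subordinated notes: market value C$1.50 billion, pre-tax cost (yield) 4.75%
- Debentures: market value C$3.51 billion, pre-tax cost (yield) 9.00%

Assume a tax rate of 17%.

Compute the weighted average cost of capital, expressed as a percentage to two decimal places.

Total capital V = 4.92 + 1.7 + 1.5 + 3.51 = 11.63.
Equity: weight = 4.92/11.63 = 0.4230; cost = 11.94%.
Convertible notes (debt portion): weight = 1.7/11.63 = 0.1462; after-tax cost = 8.3% × (1 − 17%) = 6.8890%.
Subordinated notes: weight = 1.5/11.63 = 0.1290; after-tax cost = 4.75% × (1 − 17%) = 3.9425%.
Debentures: weight = 3.51/11.63 = 0.3018; after-tax cost = 9% × (1 − 17%) = 7.4700%.
WACC = 0.4230 × 11.9400% + 0.1462 × 6.8890% + 0.1290 × 3.9425% + 0.3018 × 7.4700% = 8.8211%.

8.82%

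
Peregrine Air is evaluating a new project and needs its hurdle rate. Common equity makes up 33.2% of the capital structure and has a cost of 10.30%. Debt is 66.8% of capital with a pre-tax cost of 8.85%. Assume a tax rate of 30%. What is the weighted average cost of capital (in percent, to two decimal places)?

7.56%

After-tax cost of debt = 8.85% × (1 − 30%) = 6.1950%.
WACC = 0.332 × 10.3000% + 0.668 × 6.1950% = 7.5579%.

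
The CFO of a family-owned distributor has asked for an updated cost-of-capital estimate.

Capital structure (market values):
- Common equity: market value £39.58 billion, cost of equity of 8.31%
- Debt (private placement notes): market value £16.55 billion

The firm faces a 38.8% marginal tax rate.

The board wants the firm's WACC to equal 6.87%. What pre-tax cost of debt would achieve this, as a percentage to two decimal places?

Total capital V = 39.58 + 16.55 = 56.13.
Equity weight = 39.58/56.13 = 0.7051.
Private placement notes weight = 16.55/56.13 = 0.2949.
Equity contribution = 0.7051 × 8.31% = 5.8598%.
Remaining for debt = 6.87% − 5.8598% = 1.0102%.
Rd × (1 − 38.8%) × 0.2949 = 1.0102%  ⇒  Rd = 5.5983%.

5.60%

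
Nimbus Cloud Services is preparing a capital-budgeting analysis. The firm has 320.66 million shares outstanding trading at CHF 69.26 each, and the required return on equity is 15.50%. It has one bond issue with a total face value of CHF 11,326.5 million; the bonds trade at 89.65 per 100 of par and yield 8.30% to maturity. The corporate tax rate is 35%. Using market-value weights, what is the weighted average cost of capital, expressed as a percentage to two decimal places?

Market value of equity E = 69.26 × 320.66m = 22208.9116m. Market value of debt D = 11326.5m × 89.65/100 = 10154.20725m.
Total capital V = 22208.9116 + 10154.20725 = 32363.11885.
Equity: weight = 22208.9116/32363.11885 = 0.6862; cost = 15.5%.
Bonds outstanding: weight = 10154.20725/32363.11885 = 0.3138; after-tax cost = 8.3% × (1 − 35%) = 5.3950%.
WACC = 0.6862 × 15.5000% + 0.3138 × 5.3950% = 12.3295%.

12.33%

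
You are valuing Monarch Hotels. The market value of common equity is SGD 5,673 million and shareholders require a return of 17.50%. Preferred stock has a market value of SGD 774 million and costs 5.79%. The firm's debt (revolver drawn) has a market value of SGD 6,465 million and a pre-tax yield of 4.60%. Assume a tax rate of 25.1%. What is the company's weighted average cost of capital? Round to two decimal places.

Total capital V = 5673 + 774 + 6465 = 12912.
Equity: weight = 5673/12912 = 0.4394; cost = 17.5%.
Preferred: weight = 774/12912 = 0.0599; cost = 5.79%.
Revolver drawn: weight = 6465/12912 = 0.5007; after-tax cost = 4.6% × (1 − 25.1%) = 3.4454%.
WACC = 0.4394 × 17.5000% + 0.0599 × 5.7900% + 0.5007 × 3.4454% = 9.7610%.

9.76%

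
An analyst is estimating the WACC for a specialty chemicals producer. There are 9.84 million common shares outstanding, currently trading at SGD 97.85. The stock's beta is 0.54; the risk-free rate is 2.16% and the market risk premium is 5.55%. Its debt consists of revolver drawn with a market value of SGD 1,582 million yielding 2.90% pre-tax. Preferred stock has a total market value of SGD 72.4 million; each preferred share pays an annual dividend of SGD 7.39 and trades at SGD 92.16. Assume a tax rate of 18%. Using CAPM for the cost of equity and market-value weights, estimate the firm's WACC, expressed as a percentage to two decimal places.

Cost of equity via CAPM: Re = 2.16% + 0.54 × 5.55% = 5.1570%.
Cost of preferred: Rp = 7.39 / 92.16 = 8.0187%.
Market value of equity E = 97.85 × 9.84m = 962.844m.
Total capital V = 962.844 + 72.4 + 1582 = 2617.244.
Equity: weight = 962.844/2617.244 = 0.3679; cost = 5.157%.
Preferred: weight = 72.4/2617.244 = 0.0277; cost = 8.0187%.
Revolver drawn: weight = 1582/2617.244 = 0.6045; after-tax cost = 2.9% × (1 − 18%) = 2.3780%.
WACC = 0.3679 × 5.1570% + 0.0277 × 8.0187% + 0.6045 × 2.3780% = 3.5564%.

3.56%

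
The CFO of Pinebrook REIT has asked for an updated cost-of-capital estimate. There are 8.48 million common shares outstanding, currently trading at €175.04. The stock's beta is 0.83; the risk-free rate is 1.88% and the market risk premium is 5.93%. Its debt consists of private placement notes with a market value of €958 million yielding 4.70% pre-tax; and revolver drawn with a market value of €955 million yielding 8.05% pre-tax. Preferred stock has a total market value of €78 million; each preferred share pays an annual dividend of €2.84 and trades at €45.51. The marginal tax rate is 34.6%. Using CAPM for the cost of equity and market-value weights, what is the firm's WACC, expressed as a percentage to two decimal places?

5.34%

Cost of equity via CAPM: Re = 1.88% + 0.83 × 5.93% = 6.8019%.
Cost of preferred: Rp = 2.84 / 45.51 = 6.2404%.
Market value of equity E = 175.04 × 8.48m = 1484.3392m.
Total capital V = 1484.3392 + 78 + 958 + 955 = 3475.3392.
Equity: weight = 1484.3392/3475.3392 = 0.4271; cost = 6.8019%.
Preferred: weight = 78/3475.3392 = 0.0224; cost = 6.2404%.
Private placement notes: weight = 958/3475.3392 = 0.2757; after-tax cost = 4.7% × (1 − 34.6%) = 3.0738%.
Revolver drawn: weight = 955/3475.3392 = 0.2748; after-tax cost = 8.05% × (1 − 34.6%) = 5.2647%.
WACC = 0.4271 × 6.8019% + 0.0224 × 6.2404% + 0.2757 × 3.0738% + 0.2748 × 5.2647% = 5.3392%.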